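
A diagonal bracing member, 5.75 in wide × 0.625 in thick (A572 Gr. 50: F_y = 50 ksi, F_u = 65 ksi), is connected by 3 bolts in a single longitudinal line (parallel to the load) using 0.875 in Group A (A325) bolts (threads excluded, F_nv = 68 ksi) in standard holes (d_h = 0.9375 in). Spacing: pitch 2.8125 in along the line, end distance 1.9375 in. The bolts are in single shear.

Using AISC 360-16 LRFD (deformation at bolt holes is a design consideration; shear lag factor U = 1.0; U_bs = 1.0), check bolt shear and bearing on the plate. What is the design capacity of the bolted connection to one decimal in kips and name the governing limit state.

92.0 kips (bolt shear governs)

Bolt shear: A_b = π(0.875)²/4 = 0.60132 in². φR_n = 0.75 × 68 × 0.60132 × 3 × 1 = 92.0 kips.
Bearing (0.625 in plate, F_u = 65 ksi): end bolts L_c = 1.9375 − 0.9375/2 = 1.46875, R_n = min(1.2×1.46875×0.625×65, 2.4×0.875×0.625×65) = 71.602 kips/bolt; interior L_c = 2.8125 − 0.9375 = 1.875, R_n = 85.313 kips/bolt. φR_n = 0.75 × (1×71.602 + 2×85.313) = 181.7 kips.
Governing: min(92.0, 181.7) = 92.0 kips → bolt shear.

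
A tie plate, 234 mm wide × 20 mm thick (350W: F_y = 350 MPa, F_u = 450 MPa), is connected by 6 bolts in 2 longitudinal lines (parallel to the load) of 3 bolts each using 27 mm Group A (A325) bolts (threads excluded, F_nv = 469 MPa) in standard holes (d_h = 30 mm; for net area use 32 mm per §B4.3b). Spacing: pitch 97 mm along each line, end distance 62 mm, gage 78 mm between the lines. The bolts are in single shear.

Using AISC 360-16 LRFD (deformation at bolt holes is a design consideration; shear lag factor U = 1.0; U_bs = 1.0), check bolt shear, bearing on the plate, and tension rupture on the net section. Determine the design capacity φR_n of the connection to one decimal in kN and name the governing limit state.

Bolt shear: A_b = π(27)²/4 = 572.56 mm². φR_n = 0.75 × 469 × 572.56 × 6 × 1 = 1208.4 kN.
Bearing (20 mm plate, F_u = 450 MPa): end bolts L_c = 62 − 30/2 = 47, R_n = min(1.2×47×20×450, 2.4×27×20×450) = 507.6 kN/bolt; interior L_c = 97 − 30 = 67, R_n = 583.2 kN/bolt. φR_n = 0.75 × (2×507.6 + 4×583.2) = 2511.0 kN.
Tension rupture (net): A_n = (234 − 2×32)×20 = 3400 mm² (U = 1.0, A_e = A_n). φR_n = 0.75 × 450 × 3400 = 1147.5 kN.
Governing: min(1208.4, 2511.0, 1147.5) = 1147.5 kN → net-section rupture.

1147.5 kN (net-section rupture governs)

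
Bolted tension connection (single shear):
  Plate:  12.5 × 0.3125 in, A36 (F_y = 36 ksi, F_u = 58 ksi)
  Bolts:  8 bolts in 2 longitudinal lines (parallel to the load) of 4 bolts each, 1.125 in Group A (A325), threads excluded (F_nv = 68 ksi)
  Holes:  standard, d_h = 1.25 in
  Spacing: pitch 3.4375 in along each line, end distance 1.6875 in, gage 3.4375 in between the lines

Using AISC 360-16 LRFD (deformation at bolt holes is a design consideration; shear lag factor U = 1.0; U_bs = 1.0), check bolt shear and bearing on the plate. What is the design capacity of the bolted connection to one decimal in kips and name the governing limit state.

248.8 kips (bearing governs)

Bolt shear: A_b = π(1.125)²/4 = 0.99402 in². φR_n = 0.75 × 68 × 0.99402 × 8 × 1 = 405.6 kips.
Bearing (0.3125 in plate, F_u = 58 ksi): end bolts L_c = 1.6875 − 1.25/2 = 1.0625, R_n = min(1.2×1.0625×0.3125×58, 2.4×1.125×0.3125×58) = 23.109 kips/bolt; interior L_c = 3.4375 − 1.25 = 2.1875, R_n = 47.578 kips/bolt. φR_n = 0.75 × (2×23.109 + 6×47.578) = 248.8 kips.
Governing: min(405.6, 248.8) = 248.8 kips → bearing.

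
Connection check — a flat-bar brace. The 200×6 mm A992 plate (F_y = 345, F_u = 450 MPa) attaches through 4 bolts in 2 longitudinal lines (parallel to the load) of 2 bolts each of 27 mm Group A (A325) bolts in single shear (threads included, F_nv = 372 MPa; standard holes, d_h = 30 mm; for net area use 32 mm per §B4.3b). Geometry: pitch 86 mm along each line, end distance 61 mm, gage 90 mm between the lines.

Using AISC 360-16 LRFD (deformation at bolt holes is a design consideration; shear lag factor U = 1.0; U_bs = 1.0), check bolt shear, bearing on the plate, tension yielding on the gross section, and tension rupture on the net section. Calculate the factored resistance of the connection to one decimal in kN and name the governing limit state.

275.4 kN (net-section rupture governs)

Bolt shear: A_b = π(27)²/4 = 572.56 mm². φR_n = 0.75 × 372 × 572.56 × 4 × 1 = 639.0 kN.
Bearing (6 mm plate, F_u = 450 MPa): end bolts L_c = 61 − 30/2 = 46, R_n = min(1.2×46×6×450, 2.4×27×6×450) = 149.04 kN/bolt; interior L_c = 86 − 30 = 56, R_n = 174.96 kN/bolt. φR_n = 0.75 × (2×149.04 + 2×174.96) = 486.0 kN.
Tension yield (gross): A_g = 200×6 = 1200 mm². φR_n = 0.90 × 345 × 1200 = 372.6 kN.
Tension rupture (net): A_n = (200 − 2×32)×6 = 816 mm² (U = 1.0, A_e = A_n). φR_n = 0.75 × 450 × 816 = 275.4 kN.
Governing: min(639.0, 486.0, 372.6, 275.4) = 275.4 kN → net-section rupture.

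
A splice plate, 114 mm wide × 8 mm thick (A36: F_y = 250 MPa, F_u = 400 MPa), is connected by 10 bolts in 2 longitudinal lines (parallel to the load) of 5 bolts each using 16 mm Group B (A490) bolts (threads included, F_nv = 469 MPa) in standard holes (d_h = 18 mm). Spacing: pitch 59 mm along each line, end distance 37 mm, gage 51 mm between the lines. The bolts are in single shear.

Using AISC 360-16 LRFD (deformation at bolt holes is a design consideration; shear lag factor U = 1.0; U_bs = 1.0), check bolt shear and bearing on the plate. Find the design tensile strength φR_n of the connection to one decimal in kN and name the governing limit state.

707.2 kN (bolt shear governs)

Bolt shear: A_b = π(16)²/4 = 201.06 mm². φR_n = 0.75 × 469 × 201.06 × 10 × 1 = 707.2 kN.
Bearing (8 mm plate, F_u = 400 MPa): end bolts L_c = 37 − 18/2 = 28, R_n = min(1.2×28×8×400, 2.4×16×8×400) = 107.52 kN/bolt; interior L_c = 59 − 18 = 41, R_n = 122.88 kN/bolt. φR_n = 0.75 × (2×107.52 + 8×122.88) = 898.6 kN.
Governing: min(707.2, 898.6) = 707.2 kN → bolt shear.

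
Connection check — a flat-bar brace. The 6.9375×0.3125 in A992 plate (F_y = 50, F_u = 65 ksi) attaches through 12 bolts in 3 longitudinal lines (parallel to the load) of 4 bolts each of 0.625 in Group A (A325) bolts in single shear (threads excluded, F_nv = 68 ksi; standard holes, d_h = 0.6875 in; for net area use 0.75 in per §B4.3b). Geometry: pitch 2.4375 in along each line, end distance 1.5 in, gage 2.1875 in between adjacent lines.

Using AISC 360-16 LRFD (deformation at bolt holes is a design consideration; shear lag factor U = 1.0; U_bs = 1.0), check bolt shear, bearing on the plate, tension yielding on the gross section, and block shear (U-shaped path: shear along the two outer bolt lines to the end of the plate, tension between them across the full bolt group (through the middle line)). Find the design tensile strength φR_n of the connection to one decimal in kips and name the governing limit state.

Bolt shear: A_b = π(0.625)²/4 = 0.3068 in². φR_n = 0.75 × 68 × 0.3068 × 12 × 1 = 187.8 kips.
Bearing (0.3125 in plate, F_u = 65 ksi): end bolts L_c = 1.5 − 0.6875/2 = 1.15625, R_n = min(1.2×1.15625×0.3125×65, 2.4×0.625×0.3125×65) = 28.184 kips/bolt; interior L_c = 2.4375 − 0.6875 = 1.75, R_n = 30.469 kips/bolt. φR_n = 0.75 × (3×28.184 + 9×30.469) = 269.1 kips.
Tension yield (gross): A_g = 6.9375×0.3125 = 2.168 in². φR_n = 0.90 × 50 × 2.168 = 97.6 kips.
Block shear: shear path 2×[1.5+3×2.4375] = 2×8.8125 in, A_gv = 5.5078, A_nv = 2×(8.8125 − 3.5×0.75)×0.3125 = 3.8672 in²; tension across gage: (4.375 − 2×0.75)×0.3125 = 0.89844 in². R_n = min(0.6×65×3.8672, 0.6×50×5.5078) + 1.0×65×0.89844 = min(150.82, 165.23) + 58.399 = 209.22 kips. φR_n = 0.75 × 209.22 = 156.9 kips.
Governing: min(187.8, 269.1, 97.6, 156.9) = 97.6 kips → gross-section yield.

97.6 kips (gross-section yield governs)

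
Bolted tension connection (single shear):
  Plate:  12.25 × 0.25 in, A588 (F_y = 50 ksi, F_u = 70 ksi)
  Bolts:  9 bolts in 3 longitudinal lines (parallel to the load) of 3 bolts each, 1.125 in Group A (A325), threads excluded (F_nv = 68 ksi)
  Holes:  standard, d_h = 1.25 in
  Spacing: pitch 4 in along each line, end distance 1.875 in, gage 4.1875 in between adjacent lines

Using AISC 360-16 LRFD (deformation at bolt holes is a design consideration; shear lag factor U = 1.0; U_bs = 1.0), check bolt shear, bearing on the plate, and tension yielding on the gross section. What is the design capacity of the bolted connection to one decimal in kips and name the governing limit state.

Bolt shear: A_b = π(1.125)²/4 = 0.99402 in². φR_n = 0.75 × 68 × 0.99402 × 9 × 1 = 456.3 kips.
Bearing (0.25 in plate, F_u = 70 ksi): end bolts L_c = 1.875 − 1.25/2 = 1.25, R_n = min(1.2×1.25×0.25×70, 2.4×1.125×0.25×70) = 26.25 kips/bolt; interior L_c = 4 − 1.25 = 2.75, R_n = 47.25 kips/bolt. φR_n = 0.75 × (3×26.25 + 6×47.25) = 271.7 kips.
Tension yield (gross): A_g = 12.25×0.25 = 3.0625 in². φR_n = 0.90 × 50 × 3.0625 = 137.8 kips.
Governing: min(456.3, 271.7, 137.8) = 137.8 kips → gross-section yield.

137.8 kips (gross-section yield governs)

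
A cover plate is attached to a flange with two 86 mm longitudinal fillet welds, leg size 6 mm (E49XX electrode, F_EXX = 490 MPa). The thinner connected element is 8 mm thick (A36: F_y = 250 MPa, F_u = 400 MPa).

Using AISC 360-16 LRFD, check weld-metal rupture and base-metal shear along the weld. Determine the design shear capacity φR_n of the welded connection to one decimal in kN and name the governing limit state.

160.9 kN (weld metal governs)

Weld metal: throat = 0.707×6 = 4.242 mm, L = 2×86 = 172 mm. φR_n = 0.75 × 0.6 × 490 × 4.242 × 172 = 160.9 kN.
Base metal shear (8 mm plate): yield φR_n = 1.0×0.6×250×8×172 = 206.4 kN; rupture φR_n = 0.75×0.6×400×8×172 = 247.7 kN; take 206.4 kN (yield).
Governing: min(160.9, 206.4) = 160.9 kN → weld metal.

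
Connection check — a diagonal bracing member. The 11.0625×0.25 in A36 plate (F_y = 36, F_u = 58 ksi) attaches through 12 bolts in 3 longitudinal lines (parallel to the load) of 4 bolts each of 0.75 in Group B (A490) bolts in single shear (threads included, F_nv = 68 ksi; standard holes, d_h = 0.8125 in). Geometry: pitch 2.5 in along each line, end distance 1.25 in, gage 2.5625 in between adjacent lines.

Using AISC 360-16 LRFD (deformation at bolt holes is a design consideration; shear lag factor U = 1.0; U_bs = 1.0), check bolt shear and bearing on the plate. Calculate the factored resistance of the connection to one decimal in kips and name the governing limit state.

209.2 kips (bearing governs)

Bolt shear: A_b = π(0.75)²/4 = 0.44179 in². φR_n = 0.75 × 68 × 0.44179 × 12 × 1 = 270.4 kips.
Bearing (0.25 in plate, F_u = 58 ksi): end bolts L_c = 1.25 − 0.8125/2 = 0.84375, R_n = min(1.2×0.84375×0.25×58, 2.4×0.75×0.25×58) = 14.681 kips/bolt; interior L_c = 2.5 − 0.8125 = 1.6875, R_n = 26.1 kips/bolt. φR_n = 0.75 × (3×14.681 + 9×26.1) = 209.2 kips.
Governing: min(270.4, 209.2) = 209.2 kips → bearing.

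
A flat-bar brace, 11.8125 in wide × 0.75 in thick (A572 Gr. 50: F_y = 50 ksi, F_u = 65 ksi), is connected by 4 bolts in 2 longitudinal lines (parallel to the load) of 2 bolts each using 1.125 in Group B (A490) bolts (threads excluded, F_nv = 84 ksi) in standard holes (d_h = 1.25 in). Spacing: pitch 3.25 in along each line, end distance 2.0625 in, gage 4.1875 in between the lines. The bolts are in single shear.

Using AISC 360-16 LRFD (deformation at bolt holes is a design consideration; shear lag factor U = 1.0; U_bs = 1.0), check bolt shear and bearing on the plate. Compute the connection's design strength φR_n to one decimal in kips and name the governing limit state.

Bolt shear: A_b = π(1.125)²/4 = 0.99402 in². φR_n = 0.75 × 84 × 0.99402 × 4 × 1 = 250.5 kips.
Bearing (0.75 in plate, F_u = 65 ksi): end bolts L_c = 2.0625 − 1.25/2 = 1.4375, R_n = min(1.2×1.4375×0.75×65, 2.4×1.125×0.75×65) = 84.094 kips/bolt; interior L_c = 3.25 − 1.25 = 2, R_n = 117 kips/bolt. φR_n = 0.75 × (2×84.094 + 2×117) = 301.6 kips.
Governing: min(250.5, 301.6) = 250.5 kips → bolt shear.

250.5 kips (bolt shear governs)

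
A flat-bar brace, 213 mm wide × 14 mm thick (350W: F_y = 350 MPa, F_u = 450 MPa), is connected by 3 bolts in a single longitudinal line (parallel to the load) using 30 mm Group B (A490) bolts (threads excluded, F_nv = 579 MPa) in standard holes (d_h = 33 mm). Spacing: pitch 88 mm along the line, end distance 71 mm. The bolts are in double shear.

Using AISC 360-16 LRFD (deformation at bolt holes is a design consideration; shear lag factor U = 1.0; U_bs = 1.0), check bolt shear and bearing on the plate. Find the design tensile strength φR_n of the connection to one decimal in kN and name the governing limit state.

932.7 kN (bearing governs)

Bolt shear: A_b = π(30)²/4 = 706.86 mm². φR_n = 0.75 × 579 × 706.86 × 3 × 2 = 1841.7 kN.
Bearing (14 mm plate, F_u = 450 MPa): end bolts L_c = 71 − 33/2 = 54.5, R_n = min(1.2×54.5×14×450, 2.4×30×14×450) = 412.02 kN/bolt; interior L_c = 88 − 33 = 55, R_n = 415.8 kN/bolt. φR_n = 0.75 × (1×412.02 + 2×415.8) = 932.7 kN.
Governing: min(1841.7, 932.7) = 932.7 kN → bearing.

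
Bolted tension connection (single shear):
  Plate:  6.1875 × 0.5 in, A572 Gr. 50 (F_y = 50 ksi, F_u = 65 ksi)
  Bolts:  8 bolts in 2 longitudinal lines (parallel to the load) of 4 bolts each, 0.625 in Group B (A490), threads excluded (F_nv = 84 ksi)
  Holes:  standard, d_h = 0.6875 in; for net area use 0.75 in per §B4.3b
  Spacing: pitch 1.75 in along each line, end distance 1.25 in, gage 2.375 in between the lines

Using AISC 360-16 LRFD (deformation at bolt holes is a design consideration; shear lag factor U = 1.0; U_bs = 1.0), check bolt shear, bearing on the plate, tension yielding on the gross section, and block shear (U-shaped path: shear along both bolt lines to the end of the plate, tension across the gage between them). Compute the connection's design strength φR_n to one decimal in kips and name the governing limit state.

139.2 kips (gross-section yield governs)

Bolt shear: A_b = π(0.625)²/4 = 0.3068 in². φR_n = 0.75 × 84 × 0.3068 × 8 × 1 = 154.6 kips.
Bearing (0.5 in plate, F_u = 65 ksi): end bolts L_c = 1.25 − 0.6875/2 = 0.90625, R_n = min(1.2×0.90625×0.5×65, 2.4×0.625×0.5×65) = 35.344 kips/bolt; interior L_c = 1.75 − 0.6875 = 1.0625, R_n = 41.438 kips/bolt. φR_n = 0.75 × (2×35.344 + 6×41.438) = 239.5 kips.
Tension yield (gross): A_g = 6.1875×0.5 = 3.0938 in². φR_n = 0.90 × 50 × 3.0938 = 139.2 kips.
Block shear: shear path 2×[1.25+3×1.75] = 2×6.5 in, A_gv = 6.5, A_nv = 2×(6.5 − 3.5×0.75)×0.5 = 3.875 in²; tension across gage: (2.375 − 1×0.75)×0.5 = 0.8125 in². R_n = min(0.6×65×3.875, 0.6×50×6.5) + 1.0×65×0.8125 = min(151.13, 195) + 52.813 = 203.94 kips. φR_n = 0.75 × 203.94 = 153.0 kips.
Governing: min(154.6, 239.5, 139.2, 153.0) = 139.2 kips → gross-section yield.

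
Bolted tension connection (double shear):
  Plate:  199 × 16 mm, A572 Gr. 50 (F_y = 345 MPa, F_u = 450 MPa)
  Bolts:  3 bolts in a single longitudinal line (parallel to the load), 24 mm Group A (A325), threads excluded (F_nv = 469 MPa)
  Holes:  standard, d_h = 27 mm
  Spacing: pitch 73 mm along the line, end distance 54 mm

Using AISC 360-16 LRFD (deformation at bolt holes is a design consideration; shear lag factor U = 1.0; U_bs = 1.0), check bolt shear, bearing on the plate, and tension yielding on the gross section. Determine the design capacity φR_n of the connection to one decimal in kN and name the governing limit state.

Bolt shear: A_b = π(24)²/4 = 452.39 mm². φR_n = 0.75 × 469 × 452.39 × 3 × 2 = 954.8 kN.
Bearing (16 mm plate, F_u = 450 MPa): end bolts L_c = 54 − 27/2 = 40.5, R_n = min(1.2×40.5×16×450, 2.4×24×16×450) = 349.92 kN/bolt; interior L_c = 73 − 27 = 46, R_n = 397.44 kN/bolt. φR_n = 0.75 × (1×349.92 + 2×397.44) = 858.6 kN.
Tension yield (gross): A_g = 199×16 = 3184 mm². φR_n = 0.90 × 345 × 3184 = 988.6 kN.
Governing: min(954.8, 858.6, 988.6) = 858.6 kN → bearing.

858.6 kN (bearing governs)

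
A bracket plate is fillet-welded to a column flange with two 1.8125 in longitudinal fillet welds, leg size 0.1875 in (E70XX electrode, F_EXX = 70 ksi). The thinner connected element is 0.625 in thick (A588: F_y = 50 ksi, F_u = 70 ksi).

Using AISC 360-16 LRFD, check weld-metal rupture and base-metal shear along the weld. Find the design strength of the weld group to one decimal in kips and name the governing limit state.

Weld metal: throat = 0.707×0.1875 = 0.13256 in, L = 2×1.8125 = 3.625 in. φR_n = 0.75 × 0.6 × 70 × 0.13256 × 3.625 = 15.1 kips.
Base metal shear (0.625 in plate): yield φR_n = 1.0×0.6×50×0.625×3.625 = 68.0 kips; rupture φR_n = 0.75×0.6×70×0.625×3.625 = 71.4 kips; take 68.0 kips (yield).
Governing: min(15.1, 68.0) = 15.1 kips → weld metal.

15.1 kips (weld metal governs)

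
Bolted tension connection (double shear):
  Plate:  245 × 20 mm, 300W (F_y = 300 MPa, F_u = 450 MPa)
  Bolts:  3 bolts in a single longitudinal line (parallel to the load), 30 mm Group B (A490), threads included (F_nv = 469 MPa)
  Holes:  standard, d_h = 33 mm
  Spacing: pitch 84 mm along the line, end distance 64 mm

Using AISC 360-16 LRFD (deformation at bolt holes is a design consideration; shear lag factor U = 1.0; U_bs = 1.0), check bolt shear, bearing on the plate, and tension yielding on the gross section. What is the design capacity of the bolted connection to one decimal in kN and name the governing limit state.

Bolt shear: A_b = π(30)²/4 = 706.86 mm². φR_n = 0.75 × 469 × 706.86 × 3 × 2 = 1491.8 kN.
Bearing (20 mm plate, F_u = 450 MPa): end bolts L_c = 64 − 33/2 = 47.5, R_n = min(1.2×47.5×20×450, 2.4×30×20×450) = 513 kN/bolt; interior L_c = 84 − 33 = 51, R_n = 550.8 kN/bolt. φR_n = 0.75 × (1×513 + 2×550.8) = 1211.0 kN.
Tension yield (gross): A_g = 245×20 = 4900 mm². φR_n = 0.90 × 300 × 4900 = 1323.0 kN.
Governing: min(1491.8, 1211.0, 1323.0) = 1211.0 kN → bearing.

1211.0 kN (bearing governs)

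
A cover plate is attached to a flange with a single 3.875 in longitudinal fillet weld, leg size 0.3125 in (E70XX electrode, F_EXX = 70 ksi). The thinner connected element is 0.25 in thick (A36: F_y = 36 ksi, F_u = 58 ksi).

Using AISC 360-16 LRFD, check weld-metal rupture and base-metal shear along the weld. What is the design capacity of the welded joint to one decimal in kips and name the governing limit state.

Weld metal: throat = 0.707×0.3125 = 0.22094 in, L = 3.875 in. φR_n = 0.75 × 0.6 × 70 × 0.22094 × 3.875 = 27.0 kips.
Base metal shear (0.25 in plate): yield φR_n = 1.0×0.6×36×0.25×3.875 = 20.9 kips; rupture φR_n = 0.75×0.6×58×0.25×3.875 = 25.3 kips; take 20.9 kips (yield).
Governing: min(27.0, 20.9) = 20.9 kips → base-metal shear.

20.9 kips (base-metal shear governs)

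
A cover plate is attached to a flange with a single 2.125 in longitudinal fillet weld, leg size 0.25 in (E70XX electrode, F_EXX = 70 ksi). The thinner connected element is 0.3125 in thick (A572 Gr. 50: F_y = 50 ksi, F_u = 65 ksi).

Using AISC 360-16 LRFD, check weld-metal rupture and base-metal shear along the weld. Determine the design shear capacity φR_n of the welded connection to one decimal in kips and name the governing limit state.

Weld metal: throat = 0.707×0.25 = 0.17675 in, L = 2.125 in. φR_n = 0.75 × 0.6 × 70 × 0.17675 × 2.125 = 11.8 kips.
Base metal shear (0.3125 in plate): yield φR_n = 1.0×0.6×50×0.3125×2.125 = 19.9 kips; rupture φR_n = 0.75×0.6×65×0.3125×2.125 = 19.4 kips; take 19.4 kips (rupture).
Governing: min(11.8, 19.4) = 11.8 kips → weld metal.

11.8 kips (weld metal governs)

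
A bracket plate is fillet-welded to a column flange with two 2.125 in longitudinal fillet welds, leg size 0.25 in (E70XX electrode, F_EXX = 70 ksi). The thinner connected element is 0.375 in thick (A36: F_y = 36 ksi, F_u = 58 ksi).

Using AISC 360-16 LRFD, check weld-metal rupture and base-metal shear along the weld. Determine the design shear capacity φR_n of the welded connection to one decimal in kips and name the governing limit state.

Weld metal: throat = 0.707×0.25 = 0.17675 in, L = 2×2.125 = 4.25 in. φR_n = 0.75 × 0.6 × 70 × 0.17675 × 4.25 = 23.7 kips.
Base metal shear (0.375 in plate): yield φR_n = 1.0×0.6×36×0.375×4.25 = 34.4 kips; rupture φR_n = 0.75×0.6×58×0.375×4.25 = 41.6 kips; take 34.4 kips (yield).
Governing: min(23.7, 34.4) = 23.7 kips → weld metal.

23.7 kips (weld metal governs)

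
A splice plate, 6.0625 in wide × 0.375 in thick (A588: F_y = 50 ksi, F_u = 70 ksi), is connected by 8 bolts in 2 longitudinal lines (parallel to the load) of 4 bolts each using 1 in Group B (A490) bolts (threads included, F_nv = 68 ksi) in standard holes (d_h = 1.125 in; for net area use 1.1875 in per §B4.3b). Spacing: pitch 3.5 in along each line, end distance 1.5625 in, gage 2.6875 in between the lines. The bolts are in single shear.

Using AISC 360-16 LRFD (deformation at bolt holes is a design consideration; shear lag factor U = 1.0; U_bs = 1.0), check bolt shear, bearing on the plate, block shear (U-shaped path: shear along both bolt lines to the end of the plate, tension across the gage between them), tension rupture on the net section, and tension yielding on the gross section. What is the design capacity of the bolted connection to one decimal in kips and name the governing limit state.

72.6 kips (net-section rupture governs)

Bolt shear: A_b = π(1)²/4 = 0.7854 in². φR_n = 0.75 × 68 × 0.7854 × 8 × 1 = 320.4 kips.
Bearing (0.375 in plate, F_u = 70 ksi): end bolts L_c = 1.5625 − 1.125/2 = 1, R_n = min(1.2×1×0.375×70, 2.4×1×0.375×70) = 31.5 kips/bolt; interior L_c = 3.5 − 1.125 = 2.375, R_n = 63 kips/bolt. φR_n = 0.75 × (2×31.5 + 6×63) = 330.8 kips.
Block shear: shear path 2×[1.5625+3×3.5] = 2×12.0625 in, A_gv = 9.0469, A_nv = 2×(12.0625 − 3.5×1.1875)×0.375 = 5.9297 in²; tension across gage: (2.6875 − 1×1.1875)×0.375 = 0.5625 in². R_n = min(0.6×70×5.9297, 0.6×50×9.0469) + 1.0×70×0.5625 = min(249.05, 271.41) + 39.375 = 288.43 kips. φR_n = 0.75 × 288.43 = 216.3 kips.
Tension rupture (net): A_n = (6.0625 − 2×1.1875)×0.375 = 1.3828 in² (U = 1.0, A_e = A_n). φR_n = 0.75 × 70 × 1.3828 = 72.6 kips.
Tension yield (gross): A_g = 6.0625×0.375 = 2.2734 in². φR_n = 0.90 × 50 × 2.2734 = 102.3 kips.
Governing: min(320.4, 330.8, 216.3, 72.6, 102.3) = 72.6 kips → net-section rupture.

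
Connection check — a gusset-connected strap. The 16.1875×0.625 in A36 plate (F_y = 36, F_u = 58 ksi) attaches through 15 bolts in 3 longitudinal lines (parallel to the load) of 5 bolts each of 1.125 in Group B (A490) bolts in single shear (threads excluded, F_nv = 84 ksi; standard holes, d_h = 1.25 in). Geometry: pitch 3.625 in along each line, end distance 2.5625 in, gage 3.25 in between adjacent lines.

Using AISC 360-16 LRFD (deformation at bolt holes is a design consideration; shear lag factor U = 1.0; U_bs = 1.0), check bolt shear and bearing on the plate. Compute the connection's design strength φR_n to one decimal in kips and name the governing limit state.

939.3 kips (bolt shear governs)

Bolt shear: A_b = π(1.125)²/4 = 0.99402 in². φR_n = 0.75 × 84 × 0.99402 × 15 × 1 = 939.3 kips.
Bearing (0.625 in plate, F_u = 58 ksi): end bolts L_c = 2.5625 − 1.25/2 = 1.9375, R_n = min(1.2×1.9375×0.625×58, 2.4×1.125×0.625×58) = 84.281 kips/bolt; interior L_c = 3.625 − 1.25 = 2.375, R_n = 97.875 kips/bolt. φR_n = 0.75 × (3×84.281 + 12×97.875) = 1070.5 kips.
Governing: min(939.3, 1070.5) = 939.3 kips → bolt shear.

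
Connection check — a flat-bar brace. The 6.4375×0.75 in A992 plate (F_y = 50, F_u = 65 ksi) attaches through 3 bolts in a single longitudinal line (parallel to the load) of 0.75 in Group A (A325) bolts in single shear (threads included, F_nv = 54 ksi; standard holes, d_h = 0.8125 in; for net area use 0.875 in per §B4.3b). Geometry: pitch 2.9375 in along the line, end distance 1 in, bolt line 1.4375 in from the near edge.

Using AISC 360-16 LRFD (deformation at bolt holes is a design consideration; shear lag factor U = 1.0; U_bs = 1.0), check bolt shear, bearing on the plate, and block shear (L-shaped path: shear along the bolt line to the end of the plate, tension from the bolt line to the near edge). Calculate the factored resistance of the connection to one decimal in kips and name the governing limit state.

53.7 kips (bolt shear governs)

Bolt shear: A_b = π(0.75)²/4 = 0.44179 in². φR_n = 0.75 × 54 × 0.44179 × 3 × 1 = 53.7 kips.
Bearing (0.75 in plate, F_u = 65 ksi): end bolts L_c = 1 − 0.8125/2 = 0.59375, R_n = min(1.2×0.59375×0.75×65, 2.4×0.75×0.75×65) = 34.734 kips/bolt; interior L_c = 2.9375 − 0.8125 = 2.125, R_n = 87.75 kips/bolt. φR_n = 0.75 × (1×34.734 + 2×87.75) = 157.7 kips.
Block shear: shear path 1×[1+2×2.9375] = 1×6.875 in, A_gv = 5.1563, A_nv = 1×(6.875 − 2.5×0.875)×0.75 = 3.5156 in²; tension to near edge: (1.4375 − 0.5×0.875)×0.75 = 0.75 in². R_n = min(0.6×65×3.5156, 0.6×50×5.1563) + 1.0×65×0.75 = min(137.11, 154.69) + 48.75 = 185.86 kips. φR_n = 0.75 × 185.86 = 139.4 kips.
Governing: min(53.7, 157.7, 139.4) = 53.7 kips → bolt shear.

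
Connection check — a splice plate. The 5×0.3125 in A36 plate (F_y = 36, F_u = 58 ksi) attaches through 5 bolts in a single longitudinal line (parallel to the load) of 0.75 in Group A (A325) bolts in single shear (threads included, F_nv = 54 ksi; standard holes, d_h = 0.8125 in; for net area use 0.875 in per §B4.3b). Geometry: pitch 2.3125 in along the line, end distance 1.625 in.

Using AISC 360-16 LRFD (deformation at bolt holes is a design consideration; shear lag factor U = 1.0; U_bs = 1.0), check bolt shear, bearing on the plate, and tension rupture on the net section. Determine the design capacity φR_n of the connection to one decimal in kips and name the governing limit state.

Bolt shear: A_b = π(0.75)²/4 = 0.44179 in². φR_n = 0.75 × 54 × 0.44179 × 5 × 1 = 89.5 kips.
Bearing (0.3125 in plate, F_u = 58 ksi): end bolts L_c = 1.625 − 0.8125/2 = 1.21875, R_n = min(1.2×1.21875×0.3125×58, 2.4×0.75×0.3125×58) = 26.508 kips/bolt; interior L_c = 2.3125 − 0.8125 = 1.5, R_n = 32.625 kips/bolt. φR_n = 0.75 × (1×26.508 + 4×32.625) = 117.8 kips.
Tension rupture (net): A_n = (5 − 1×0.875)×0.3125 = 1.2891 in² (U = 1.0, A_e = A_n). φR_n = 0.75 × 58 × 1.2891 = 56.1 kips.
Governing: min(89.5, 117.8, 56.1) = 56.1 kips → net-section rupture.

56.1 kips (net-section rupture governs)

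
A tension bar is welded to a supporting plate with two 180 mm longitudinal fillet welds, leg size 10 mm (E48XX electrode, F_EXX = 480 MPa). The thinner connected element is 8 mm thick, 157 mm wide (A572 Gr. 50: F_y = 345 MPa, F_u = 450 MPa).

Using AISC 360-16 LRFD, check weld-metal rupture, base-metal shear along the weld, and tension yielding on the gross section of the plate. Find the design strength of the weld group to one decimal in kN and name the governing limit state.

Weld metal: throat = 0.707×10 = 7.07 mm, L = 2×180 = 360 mm. φR_n = 0.75 × 0.6 × 480 × 7.07 × 360 = 549.8 kN.
Base metal shear (8 mm plate): yield φR_n = 1.0×0.6×345×8×360 = 596.2 kN; rupture φR_n = 0.75×0.6×450×8×360 = 583.2 kN; take 583.2 kN (rupture).
Tension yield (gross): A_g = 157×8 = 1256 mm². φR_n = 0.90 × 345 × 1256 = 390.0 kN.
Governing: min(549.8, 583.2, 390.0) = 390.0 kN → gross-section yield.

390.0 kN (gross-section yield governs)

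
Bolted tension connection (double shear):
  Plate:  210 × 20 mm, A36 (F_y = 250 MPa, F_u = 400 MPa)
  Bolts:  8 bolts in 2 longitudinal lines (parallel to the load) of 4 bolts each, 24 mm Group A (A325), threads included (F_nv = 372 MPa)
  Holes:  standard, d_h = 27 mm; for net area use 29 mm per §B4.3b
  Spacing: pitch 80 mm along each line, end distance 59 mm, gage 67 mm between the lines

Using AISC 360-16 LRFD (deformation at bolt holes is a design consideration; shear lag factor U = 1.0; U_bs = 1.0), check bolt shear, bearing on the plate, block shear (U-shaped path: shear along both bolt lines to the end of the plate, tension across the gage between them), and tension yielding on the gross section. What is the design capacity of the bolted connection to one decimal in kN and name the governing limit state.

Bolt shear: A_b = π(24)²/4 = 452.39 mm². φR_n = 0.75 × 372 × 452.39 × 8 × 2 = 2019.5 kN.
Bearing (20 mm plate, F_u = 400 MPa): end bolts L_c = 59 − 27/2 = 45.5, R_n = min(1.2×45.5×20×400, 2.4×24×20×400) = 436.8 kN/bolt; interior L_c = 80 − 27 = 53, R_n = 460.8 kN/bolt. φR_n = 0.75 × (2×436.8 + 6×460.8) = 2728.8 kN.
Block shear: shear path 2×[59+3×80] = 2×299 mm, A_gv = 11960, A_nv = 2×(299 − 3.5×29)×20 = 7900 mm²; tension across gage: (67 − 1×29)×20 = 760 mm². R_n = min(0.6×400×7900, 0.6×250×11960) + 1.0×400×760 = min(1896, 1794) + 304 = 2098 kN. φR_n = 0.75 × 2098 = 1573.5 kN.
Tension yield (gross): A_g = 210×20 = 4200 mm². φR_n = 0.90 × 250 × 4200 = 945.0 kN.
Governing: min(2019.5, 2728.8, 1573.5, 945.0) = 945.0 kN → gross-section yield.

945.0 kN (gross-section yield governs)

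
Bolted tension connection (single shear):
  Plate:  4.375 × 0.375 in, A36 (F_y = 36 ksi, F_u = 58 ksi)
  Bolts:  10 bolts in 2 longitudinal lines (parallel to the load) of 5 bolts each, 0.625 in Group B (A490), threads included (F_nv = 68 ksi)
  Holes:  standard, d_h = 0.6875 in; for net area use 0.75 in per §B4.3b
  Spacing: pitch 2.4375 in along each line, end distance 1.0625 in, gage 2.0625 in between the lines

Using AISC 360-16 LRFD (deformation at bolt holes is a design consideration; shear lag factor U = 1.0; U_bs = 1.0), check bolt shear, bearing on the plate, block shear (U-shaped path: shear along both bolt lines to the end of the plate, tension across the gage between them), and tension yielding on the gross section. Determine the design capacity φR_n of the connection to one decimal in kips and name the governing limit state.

53.2 kips (gross-section yield governs)

Bolt shear: A_b = π(0.625)²/4 = 0.3068 in². φR_n = 0.75 × 68 × 0.3068 × 10 × 1 = 156.5 kips.
Bearing (0.375 in plate, F_u = 58 ksi): end bolts L_c = 1.0625 − 0.6875/2 = 0.71875, R_n = min(1.2×0.71875×0.375×58, 2.4×0.625×0.375×58) = 18.759 kips/bolt; interior L_c = 2.4375 − 0.6875 = 1.75, R_n = 32.625 kips/bolt. φR_n = 0.75 × (2×18.759 + 8×32.625) = 223.9 kips.
Block shear: shear path 2×[1.0625+4×2.4375] = 2×10.8125 in, A_gv = 8.1094, A_nv = 2×(10.8125 − 4.5×0.75)×0.375 = 5.5781 in²; tension across gage: (2.0625 − 1×0.75)×0.375 = 0.49219 in². R_n = min(0.6×58×5.5781, 0.6×36×8.1094) + 1.0×58×0.49219 = min(194.12, 175.16) + 28.547 = 203.71 kips. φR_n = 0.75 × 203.71 = 152.8 kips.
Tension yield (gross): A_g = 4.375×0.375 = 1.6406 in². φR_n = 0.90 × 36 × 1.6406 = 53.2 kips.
Governing: min(156.5, 223.9, 152.8, 53.2) = 53.2 kips → gross-section yield.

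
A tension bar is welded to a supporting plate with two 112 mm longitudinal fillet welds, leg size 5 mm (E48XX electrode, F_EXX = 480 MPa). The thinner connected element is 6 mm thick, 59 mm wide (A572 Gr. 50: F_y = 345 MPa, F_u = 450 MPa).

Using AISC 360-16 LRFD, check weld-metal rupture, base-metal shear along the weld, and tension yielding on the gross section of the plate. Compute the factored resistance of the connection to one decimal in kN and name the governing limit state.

109.9 kN (gross-section yield governs)

Weld metal: throat = 0.707×5 = 3.535 mm, L = 2×112 = 224 mm. φR_n = 0.75 × 0.6 × 480 × 3.535 × 224 = 171.0 kN.
Base metal shear (6 mm plate): yield φR_n = 1.0×0.6×345×6×224 = 278.2 kN; rupture φR_n = 0.75×0.6×450×6×224 = 272.2 kN; take 272.2 kN (rupture).
Tension yield (gross): A_g = 59×6 = 354 mm². φR_n = 0.90 × 345 × 354 = 109.9 kN.
Governing: min(171.0, 272.2, 109.9) = 109.9 kN → gross-section yield.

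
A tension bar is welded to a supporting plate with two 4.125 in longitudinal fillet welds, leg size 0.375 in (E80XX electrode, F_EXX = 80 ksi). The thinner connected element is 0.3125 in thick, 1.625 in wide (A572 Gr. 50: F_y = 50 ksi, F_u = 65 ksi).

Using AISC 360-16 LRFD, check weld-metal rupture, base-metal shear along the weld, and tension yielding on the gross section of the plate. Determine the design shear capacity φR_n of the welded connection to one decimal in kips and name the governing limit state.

22.9 kips (gross-section yield governs)

Weld metal: throat = 0.707×0.375 = 0.26513 in, L = 2×4.125 = 8.25 in. φR_n = 0.75 × 0.6 × 80 × 0.26513 × 8.25 = 78.7 kips.
Base metal shear (0.3125 in plate): yield φR_n = 1.0×0.6×50×0.3125×8.25 = 77.3 kips; rupture φR_n = 0.75×0.6×65×0.3125×8.25 = 75.4 kips; take 75.4 kips (rupture).
Tension yield (gross): A_g = 1.625×0.3125 = 0.50781 in². φR_n = 0.90 × 50 × 0.50781 = 22.9 kips.
Governing: min(78.7, 75.4, 22.9) = 22.9 kips → gross-section yield.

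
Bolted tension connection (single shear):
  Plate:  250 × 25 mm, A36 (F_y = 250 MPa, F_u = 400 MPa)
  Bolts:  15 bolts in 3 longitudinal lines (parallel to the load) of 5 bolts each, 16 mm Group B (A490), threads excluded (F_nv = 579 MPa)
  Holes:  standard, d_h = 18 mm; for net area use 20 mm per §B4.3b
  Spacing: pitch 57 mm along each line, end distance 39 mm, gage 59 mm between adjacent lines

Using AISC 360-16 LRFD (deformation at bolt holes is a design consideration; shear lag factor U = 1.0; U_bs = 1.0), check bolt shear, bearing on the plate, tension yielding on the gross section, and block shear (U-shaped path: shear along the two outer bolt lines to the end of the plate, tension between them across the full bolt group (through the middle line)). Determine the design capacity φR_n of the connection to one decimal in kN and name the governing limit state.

1309.7 kN (bolt shear governs)

Bolt shear: A_b = π(16)²/4 = 201.06 mm². φR_n = 0.75 × 579 × 201.06 × 15 × 1 = 1309.7 kN.
Bearing (25 mm plate, F_u = 400 MPa): end bolts L_c = 39 − 18/2 = 30, R_n = min(1.2×30×25×400, 2.4×16×25×400) = 360 kN/bolt; interior L_c = 57 − 18 = 39, R_n = 384 kN/bolt. φR_n = 0.75 × (3×360 + 12×384) = 4266.0 kN.
Tension yield (gross): A_g = 250×25 = 6250 mm². φR_n = 0.90 × 250 × 6250 = 1406.3 kN.
Block shear: shear path 2×[39+4×57] = 2×267 mm, A_gv = 13350, A_nv = 2×(267 − 4.5×20)×25 = 8850 mm²; tension across gage: (118 − 2×20)×25 = 1950 mm². R_n = min(0.6×400×8850, 0.6×250×13350) + 1.0×400×1950 = min(2124, 2002.5) + 780 = 2782.5 kN. φR_n = 0.75 × 2782.5 = 2086.9 kN.
Governing: min(1309.7, 4266.0, 1406.3, 2086.9) = 1309.7 kN → bolt shear.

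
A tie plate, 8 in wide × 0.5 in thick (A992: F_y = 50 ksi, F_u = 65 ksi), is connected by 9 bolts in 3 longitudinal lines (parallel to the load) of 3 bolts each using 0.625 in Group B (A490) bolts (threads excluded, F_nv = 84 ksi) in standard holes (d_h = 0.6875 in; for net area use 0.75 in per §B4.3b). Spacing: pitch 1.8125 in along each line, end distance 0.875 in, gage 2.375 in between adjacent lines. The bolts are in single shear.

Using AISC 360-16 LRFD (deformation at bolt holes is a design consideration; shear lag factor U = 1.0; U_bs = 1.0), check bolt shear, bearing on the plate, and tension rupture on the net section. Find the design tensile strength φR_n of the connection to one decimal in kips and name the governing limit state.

Bolt shear: A_b = π(0.625)²/4 = 0.3068 in². φR_n = 0.75 × 84 × 0.3068 × 9 × 1 = 174.0 kips.
Bearing (0.5 in plate, F_u = 65 ksi): end bolts L_c = 0.875 − 0.6875/2 = 0.53125, R_n = min(1.2×0.53125×0.5×65, 2.4×0.625×0.5×65) = 20.719 kips/bolt; interior L_c = 1.8125 − 0.6875 = 1.125, R_n = 43.875 kips/bolt. φR_n = 0.75 × (3×20.719 + 6×43.875) = 244.1 kips.
Tension rupture (net): A_n = (8 − 3×0.75)×0.5 = 2.875 in² (U = 1.0, A_e = A_n). φR_n = 0.75 × 65 × 2.875 = 140.2 kips.
Governing: min(174.0, 244.1, 140.2) = 140.2 kips → net-section rupture.

140.2 kips (net-section rupture governs)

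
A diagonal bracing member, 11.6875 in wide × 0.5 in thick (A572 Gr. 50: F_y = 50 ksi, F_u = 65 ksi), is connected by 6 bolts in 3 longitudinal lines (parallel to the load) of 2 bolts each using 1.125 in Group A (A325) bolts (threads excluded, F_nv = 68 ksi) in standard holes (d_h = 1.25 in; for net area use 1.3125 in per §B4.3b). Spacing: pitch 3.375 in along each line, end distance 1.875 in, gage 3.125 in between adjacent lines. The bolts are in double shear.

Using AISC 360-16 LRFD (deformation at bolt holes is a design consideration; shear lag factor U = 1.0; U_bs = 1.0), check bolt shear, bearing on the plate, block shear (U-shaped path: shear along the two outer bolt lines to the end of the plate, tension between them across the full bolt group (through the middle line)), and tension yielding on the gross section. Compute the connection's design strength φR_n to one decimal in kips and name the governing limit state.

184.3 kips (block shear governs)

Bolt shear: A_b = π(1.125)²/4 = 0.99402 in². φR_n = 0.75 × 68 × 0.99402 × 6 × 2 = 608.3 kips.
Bearing (0.5 in plate, F_u = 65 ksi): end bolts L_c = 1.875 − 1.25/2 = 1.25, R_n = min(1.2×1.25×0.5×65, 2.4×1.125×0.5×65) = 48.75 kips/bolt; interior L_c = 3.375 − 1.25 = 2.125, R_n = 82.875 kips/bolt. φR_n = 0.75 × (3×48.75 + 3×82.875) = 296.2 kips.
Block shear: shear path 2×[1.875+1×3.375] = 2×5.25 in, A_gv = 5.25, A_nv = 2×(5.25 − 1.5×1.3125)×0.5 = 3.2813 in²; tension across gage: (6.25 − 2×1.3125)×0.5 = 1.8125 in². R_n = min(0.6×65×3.2813, 0.6×50×5.25) + 1.0×65×1.8125 = min(127.97, 157.5) + 117.81 = 245.78 kips. φR_n = 0.75 × 245.78 = 184.3 kips.
Tension yield (gross): A_g = 11.6875×0.5 = 5.8438 in². φR_n = 0.90 × 50 × 5.8438 = 263.0 kips.
Governing: min(608.3, 296.2, 184.3, 263.0) = 184.3 kips → block shear.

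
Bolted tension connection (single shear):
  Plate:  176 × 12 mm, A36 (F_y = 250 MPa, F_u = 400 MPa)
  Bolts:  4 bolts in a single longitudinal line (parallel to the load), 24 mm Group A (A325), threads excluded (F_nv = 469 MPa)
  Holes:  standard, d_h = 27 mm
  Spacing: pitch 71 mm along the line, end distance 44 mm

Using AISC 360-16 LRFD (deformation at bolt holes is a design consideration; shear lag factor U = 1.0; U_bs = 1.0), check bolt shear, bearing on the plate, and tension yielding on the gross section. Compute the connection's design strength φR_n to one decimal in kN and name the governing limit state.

Bolt shear: A_b = π(24)²/4 = 452.39 mm². φR_n = 0.75 × 469 × 452.39 × 4 × 1 = 636.5 kN.
Bearing (12 mm plate, F_u = 400 MPa): end bolts L_c = 44 − 27/2 = 30.5, R_n = min(1.2×30.5×12×400, 2.4×24×12×400) = 175.68 kN/bolt; interior L_c = 71 − 27 = 44, R_n = 253.44 kN/bolt. φR_n = 0.75 × (1×175.68 + 3×253.44) = 702.0 kN.
Tension yield (gross): A_g = 176×12 = 2112 mm². φR_n = 0.90 × 250 × 2112 = 475.2 kN.
Governing: min(636.5, 702.0, 475.2) = 475.2 kN → gross-section yield.

475.2 kN (gross-section yield governs)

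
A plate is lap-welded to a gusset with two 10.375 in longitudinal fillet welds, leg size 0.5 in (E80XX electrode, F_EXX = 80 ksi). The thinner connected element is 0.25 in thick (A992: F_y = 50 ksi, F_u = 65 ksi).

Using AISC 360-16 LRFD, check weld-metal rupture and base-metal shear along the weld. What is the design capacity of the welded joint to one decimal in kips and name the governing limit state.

151.7 kips (base-metal shear governs)

Weld metal: throat = 0.707×0.5 = 0.3535 in, L = 2×10.375 = 20.75 in. φR_n = 0.75 × 0.6 × 80 × 0.3535 × 20.75 = 264.1 kips.
Base metal shear (0.25 in plate): yield φR_n = 1.0×0.6×50×0.25×20.75 = 155.6 kips; rupture φR_n = 0.75×0.6×65×0.25×20.75 = 151.7 kips; take 151.7 kips (rupture).
Governing: min(264.1, 151.7) = 151.7 kips → base-metal shear.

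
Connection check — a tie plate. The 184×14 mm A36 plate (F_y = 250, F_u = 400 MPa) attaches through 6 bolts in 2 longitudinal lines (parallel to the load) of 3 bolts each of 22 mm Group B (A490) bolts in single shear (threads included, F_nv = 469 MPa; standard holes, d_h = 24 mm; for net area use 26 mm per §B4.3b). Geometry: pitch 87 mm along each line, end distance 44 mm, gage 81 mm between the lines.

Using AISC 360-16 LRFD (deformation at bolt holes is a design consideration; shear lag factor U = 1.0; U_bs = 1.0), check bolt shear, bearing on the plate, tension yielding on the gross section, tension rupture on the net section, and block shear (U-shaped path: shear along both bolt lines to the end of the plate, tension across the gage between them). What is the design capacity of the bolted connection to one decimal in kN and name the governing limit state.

554.4 kN (net-section rupture governs)

Bolt shear: A_b = π(22)²/4 = 380.13 mm². φR_n = 0.75 × 469 × 380.13 × 6 × 1 = 802.3 kN.
Bearing (14 mm plate, F_u = 400 MPa): end bolts L_c = 44 − 24/2 = 32, R_n = min(1.2×32×14×400, 2.4×22×14×400) = 215.04 kN/bolt; interior L_c = 87 − 24 = 63, R_n = 295.68 kN/bolt. φR_n = 0.75 × (2×215.04 + 4×295.68) = 1209.6 kN.
Tension yield (gross): A_g = 184×14 = 2576 mm². φR_n = 0.90 × 250 × 2576 = 579.6 kN.
Tension rupture (net): A_n = (184 − 2×26)×14 = 1848 mm² (U = 1.0, A_e = A_n). φR_n = 0.75 × 400 × 1848 = 554.4 kN.
Block shear: shear path 2×[44+2×87] = 2×218 mm, A_gv = 6104, A_nv = 2×(218 − 2.5×26)×14 = 4284 mm²; tension across gage: (81 − 1×26)×14 = 770 mm². R_n = min(0.6×400×4284, 0.6×250×6104) + 1.0×400×770 = min(1028.2, 915.6) + 308 = 1223.6 kN. φR_n = 0.75 × 1223.6 = 917.7 kN.
Governing: min(802.3, 1209.6, 579.6, 554.4, 917.7) = 554.4 kN → net-section rupture.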